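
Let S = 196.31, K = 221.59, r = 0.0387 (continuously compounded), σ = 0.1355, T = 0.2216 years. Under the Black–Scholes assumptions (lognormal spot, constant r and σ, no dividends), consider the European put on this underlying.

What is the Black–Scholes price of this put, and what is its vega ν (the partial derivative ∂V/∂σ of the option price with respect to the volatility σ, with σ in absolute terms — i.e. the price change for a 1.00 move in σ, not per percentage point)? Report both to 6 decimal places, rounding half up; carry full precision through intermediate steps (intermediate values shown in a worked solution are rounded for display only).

σ√T = 0.1355·√0.2216 = 0.063786
d₁ = (ln(S/K) + (r+σ²/2)T) / (σ√T) = (ln(196.31/221.59) + (0.0387+0.1355²/2)·0.2216) / 0.063786 = (-0.121134 + 0.010610) / 0.063786 = -1.732729
d₂ = d₁ − σ√T = -1.732729 − 0.063786 = -1.796515
e^{−rT} = e^{−0.0387·0.2216} = 0.991461
N(−d₁) = 0.958428,  N(−d₂) = 0.963794
Put price V = K·e^{−rT}·N(−d₂) − S·N(−d₁) = 211.743335 − 188.149016 = 23.594319
φ(d₁) = (1/√(2π))·e^{−d₁²/2} = 0.088912
ν = S·φ(d₁)·√T = 8.216472

price = 23.594319
ν = 8.216472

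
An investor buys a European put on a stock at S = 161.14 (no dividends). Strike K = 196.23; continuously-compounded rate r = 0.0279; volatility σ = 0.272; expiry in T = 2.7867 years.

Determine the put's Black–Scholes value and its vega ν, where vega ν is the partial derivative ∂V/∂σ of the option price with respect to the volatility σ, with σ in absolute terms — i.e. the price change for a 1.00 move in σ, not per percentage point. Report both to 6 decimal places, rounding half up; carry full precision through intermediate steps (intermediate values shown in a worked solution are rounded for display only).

price = 42.015298
ν = 107.246426

σ√T = 0.272·√2.7867 = 0.454061
d₁ = (ln(S/K) + (r+σ²/2)T) / (σ√T) = (ln(161.14/196.23) + (0.0279+0.272²/2)·2.7867) / 0.454061 = (-0.197014 + 0.180835) / 0.454061 = -0.035633
d₂ = d₁ − σ√T = -0.035633 − 0.454061 = -0.489693
e^{−rT} = e^{−0.0279·2.7867} = 0.925197
N(−d₁) = 0.514212,  N(−d₂) = 0.687825
Put price V = K·e^{−rT}·N(−d₂) − S·N(−d₁) = 124.875473 − 82.860175 = 42.015298
φ(d₁) = (1/√(2π))·e^{−d₁²/2} = 0.398689
ν = S·φ(d₁)·√T = 107.246426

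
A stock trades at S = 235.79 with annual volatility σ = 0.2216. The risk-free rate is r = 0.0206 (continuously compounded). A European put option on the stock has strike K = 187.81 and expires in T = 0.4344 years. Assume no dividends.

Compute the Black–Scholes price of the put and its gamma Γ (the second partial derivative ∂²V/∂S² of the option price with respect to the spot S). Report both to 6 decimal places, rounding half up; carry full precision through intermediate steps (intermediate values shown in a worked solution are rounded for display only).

price = 0.678596
Γ = 0.002768

σ√T = 0.2216·√0.4344 = 0.146054
d₁ = (ln(S/K) + (r+σ²/2)T) / (σ√T) = (ln(235.79/187.81) + (0.0206+0.2216²/2)·0.4344) / 0.146054 = (0.227511 + 0.019615) / 0.146054 = 1.692009
d₂ = d₁ − σ√T = 1.692009 − 0.146054 = 1.545954
e^{−rT} = e^{−0.0206·0.4344} = 0.991091
N(−d₁) = 0.045322,  N(−d₂) = 0.061058
Put price V = K·e^{−rT}·N(−d₂) − S·N(−d₁) = 11.365104 − 10.686508 = 0.678596
φ(d₁) = (1/√(2π))·e^{−d₁²/2} = 0.095332
Γ = φ(d₁) / (S·σ·√T) = 0.002768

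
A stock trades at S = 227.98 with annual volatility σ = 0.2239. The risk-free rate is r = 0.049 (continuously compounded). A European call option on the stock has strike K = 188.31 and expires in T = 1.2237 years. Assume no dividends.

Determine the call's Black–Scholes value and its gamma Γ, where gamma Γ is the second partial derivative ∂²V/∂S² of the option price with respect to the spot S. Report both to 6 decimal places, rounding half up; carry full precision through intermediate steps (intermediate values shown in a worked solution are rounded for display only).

σ√T = 0.2239·√1.2237 = 0.247680
d₁ = (ln(S/K) + (r+σ²/2)T) / (σ√T) = (ln(227.98/188.31) + (0.049+0.2239²/2)·1.2237) / 0.247680 = (0.191168 + 0.090634) / 0.247680 = 1.137767
d₂ = d₁ − σ√T = 1.137767 − 0.247680 = 0.890086
e^{−rT} = e^{−0.049·1.2237} = 0.941801
N(d₁) = 0.872391,  N(d₂) = 0.813290
Call price V = S·N(d₁) − K·e^{−rT}·N(d₂) = 198.887706 − 144.237460 = 54.650245
φ(d₁) = (1/√(2π))·e^{−d₁²/2} = 0.208838
Γ = φ(d₁) / (S·σ·√T) = 0.003698

price = 54.650245
Γ = 0.003698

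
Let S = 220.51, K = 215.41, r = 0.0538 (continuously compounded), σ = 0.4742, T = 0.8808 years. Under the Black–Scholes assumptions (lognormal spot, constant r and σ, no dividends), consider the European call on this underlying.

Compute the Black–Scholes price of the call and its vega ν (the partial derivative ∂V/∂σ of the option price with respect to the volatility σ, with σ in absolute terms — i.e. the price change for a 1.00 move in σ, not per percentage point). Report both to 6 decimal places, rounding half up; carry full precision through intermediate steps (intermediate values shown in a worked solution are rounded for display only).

σ√T = 0.4742·√0.8808 = 0.445041
d₁ = (ln(S/K) + (r+σ²/2)T) / (σ√T) = (ln(220.51/215.41) + (0.0538+0.4742²/2)·0.8808) / 0.445041 = (0.023400 + 0.146418) / 0.445041 = 0.381578
d₂ = d₁ − σ√T = 0.381578 − 0.445041 = -0.063464
e^{−rT} = e^{−0.0538·0.8808} = 0.953718
N(d₁) = 0.648613,  N(d₂) = 0.474699
Call price V = S·N(d₁) − K·e^{−rT}·N(d₂) = 143.025571 − 97.522300 = 45.503271
φ(d₁) = (1/√(2π))·e^{−d₁²/2} = 0.370931
ν = S·φ(d₁)·√T = 76.764435

price = 45.503271
ν = 76.764435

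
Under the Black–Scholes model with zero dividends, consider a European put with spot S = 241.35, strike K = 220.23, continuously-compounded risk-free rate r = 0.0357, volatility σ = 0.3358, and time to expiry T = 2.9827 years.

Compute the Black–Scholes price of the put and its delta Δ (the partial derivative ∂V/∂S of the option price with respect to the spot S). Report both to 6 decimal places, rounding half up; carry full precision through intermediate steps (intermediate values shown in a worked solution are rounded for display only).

price = 31.240154
Δ = -0.263862

σ√T = 0.3358·√2.9827 = 0.579943
d₁ = (ln(S/K) + (r+σ²/2)T) / (σ√T) = (ln(241.35/220.23) + (0.0357+0.3358²/2)·2.9827) / 0.579943 = (0.091576 + 0.274649) / 0.579943 = 0.631485
d₂ = d₁ − σ√T = 0.631485 − 0.579943 = 0.051541
e^{−rT} = e^{−0.0357·2.9827} = 0.898991
N(−d₁) = 0.263862,  N(−d₂) = 0.479447
Put price V = K·e^{−rT}·N(−d₂) − S·N(−d₁) = 94.923219 − 63.683066 = 31.240154
Δ = −N(−d₁) = -0.263862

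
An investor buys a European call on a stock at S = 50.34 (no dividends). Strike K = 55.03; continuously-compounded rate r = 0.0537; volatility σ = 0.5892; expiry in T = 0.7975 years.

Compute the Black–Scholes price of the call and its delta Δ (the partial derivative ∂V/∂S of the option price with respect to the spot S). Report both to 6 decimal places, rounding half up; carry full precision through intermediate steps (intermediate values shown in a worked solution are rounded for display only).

price = 9.542420
Δ = 0.569532

σ√T = 0.5892·√0.7975 = 0.526172
d₁ = (ln(S/K) + (r+σ²/2)T) / (σ√T) = (ln(50.34/55.03) + (0.0537+0.5892²/2)·0.7975) / 0.526172 = (-0.089079 + 0.181254) / 0.526172 = 0.175182
d₂ = d₁ − σ√T = 0.175182 − 0.526172 = -0.350990
e^{−rT} = e^{−0.0537·0.7975} = 0.958078
N(d₁) = 0.569532,  N(d₂) = 0.362798
Call price V = S·N(d₁) − K·e^{−rT}·N(d₂) = 28.670226 − 19.127806 = 9.542420
Δ = N(d₁) = 0.569532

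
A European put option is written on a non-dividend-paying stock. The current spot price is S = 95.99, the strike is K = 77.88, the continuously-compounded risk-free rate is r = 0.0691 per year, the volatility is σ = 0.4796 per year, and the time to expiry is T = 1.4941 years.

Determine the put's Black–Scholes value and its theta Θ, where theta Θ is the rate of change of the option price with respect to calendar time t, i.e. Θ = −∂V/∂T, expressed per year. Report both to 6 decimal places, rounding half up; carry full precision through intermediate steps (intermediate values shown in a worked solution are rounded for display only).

σ√T = 0.4796·√1.4941 = 0.586231
d₁ = (ln(S/K) + (r+σ²/2)T) / (σ√T) = (ln(95.99/77.88) + (0.0691+0.4796²/2)·1.4941) / 0.586231 = (0.209075 + 0.275076) / 0.586231 = 0.825870
d₂ = d₁ − σ√T = 0.825870 − 0.586231 = 0.239638
e^{−rT} = e^{−0.0691·1.4941} = 0.901908
N(−d₁) = 0.204439,  N(−d₂) = 0.405305
Put price V = K·e^{−rT}·N(−d₂) − S·N(−d₁) = 28.468896 − 19.624098 = 8.844798
φ(d₁) = (1/√(2π))·e^{−d₁²/2} = 0.283663
Θ = −S·φ(d₁)·σ/(2√T) + r·K·e^{−rT}·N(−d₂) = −5.341802 + 1.967201 = -3.374601

price = 8.844798
Θ = -3.374601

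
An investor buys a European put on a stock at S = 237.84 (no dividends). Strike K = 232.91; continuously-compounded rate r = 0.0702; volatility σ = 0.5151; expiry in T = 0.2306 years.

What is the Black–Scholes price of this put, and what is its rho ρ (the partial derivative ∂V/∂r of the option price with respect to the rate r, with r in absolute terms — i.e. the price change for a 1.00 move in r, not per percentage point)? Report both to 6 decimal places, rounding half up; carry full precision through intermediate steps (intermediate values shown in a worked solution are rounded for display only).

σ√T = 0.5151·√0.2306 = 0.247355
d₁ = (ln(S/K) + (r+σ²/2)T) / (σ√T) = (ln(237.84/232.91) + (0.0702+0.5151²/2)·0.2306) / 0.247355 = (0.020946 + 0.046780) / 0.247355 = 0.273803
d₂ = d₁ − σ√T = 0.273803 − 0.247355 = 0.026447
e^{−rT} = e^{−0.0702·0.2306} = 0.983942
N(−d₁) = 0.392118,  N(−d₂) = 0.489450
Put price V = K·e^{−rT}·N(−d₂) − S·N(−d₁) = 112.167316 − 93.261390 = 18.905926
ρ = −K·T·e^{−rT}·N(−d₂) = -25.865783

price = 18.905926
ρ = -25.865783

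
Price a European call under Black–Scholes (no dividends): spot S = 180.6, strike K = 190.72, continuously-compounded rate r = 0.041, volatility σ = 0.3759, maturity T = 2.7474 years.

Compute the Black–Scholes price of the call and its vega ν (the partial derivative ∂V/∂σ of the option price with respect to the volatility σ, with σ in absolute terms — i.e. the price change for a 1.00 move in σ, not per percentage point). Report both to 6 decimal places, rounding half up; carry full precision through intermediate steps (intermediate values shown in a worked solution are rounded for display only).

price = 48.207715
ν = 110.028085

σ√T = 0.3759·√2.7474 = 0.623065
d₁ = (ln(S/K) + (r+σ²/2)T) / (σ√T) = (ln(180.6/190.72) + (0.041+0.3759²/2)·2.7474) / 0.623065 = (-0.054522 + 0.306748) / 0.623065 = 0.404816
d₂ = d₁ − σ√T = 0.404816 − 0.623065 = -0.218249
e^{−rT} = e^{−0.041·2.7474} = 0.893469
N(d₁) = 0.657194,  N(d₂) = 0.413618
Call price V = S·N(d₁) − K·e^{−rT}·N(d₂) = 118.689162 − 70.481446 = 48.207715
φ(d₁) = (1/√(2π))·e^{−d₁²/2} = 0.367557
ν = S·φ(d₁)·√T = 110.028085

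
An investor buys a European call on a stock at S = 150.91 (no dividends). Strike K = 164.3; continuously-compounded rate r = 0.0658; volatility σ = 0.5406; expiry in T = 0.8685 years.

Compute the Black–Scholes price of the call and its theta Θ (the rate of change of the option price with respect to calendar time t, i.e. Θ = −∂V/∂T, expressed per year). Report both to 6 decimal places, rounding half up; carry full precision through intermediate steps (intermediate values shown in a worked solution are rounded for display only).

price = 28.351015
Θ = -21.000858

σ√T = 0.5406·√0.8685 = 0.503803
d₁ = (ln(S/K) + (r+σ²/2)T) / (σ√T) = (ln(150.91/164.3) + (0.0658+0.5406²/2)·0.8685) / 0.503803 = (-0.085010 + 0.184056) / 0.503803 = 0.196596
d₂ = d₁ − σ√T = 0.196596 − 0.503803 = -0.307207
e^{−rT} = e^{−0.0658·0.8685} = 0.944455
N(d₁) = 0.577928,  N(d₂) = 0.379343
Call price V = S·N(d₁) − K·e^{−rT}·N(d₂) = 87.215144 − 58.864129 = 28.351015
φ(d₁) = (1/√(2π))·e^{−d₁²/2} = 0.391307
Θ = −S·φ(d₁)·σ/(2√T) − r·K·e^{−rT}·N(d₂) = −17.127598 − 3.873260 = -21.000858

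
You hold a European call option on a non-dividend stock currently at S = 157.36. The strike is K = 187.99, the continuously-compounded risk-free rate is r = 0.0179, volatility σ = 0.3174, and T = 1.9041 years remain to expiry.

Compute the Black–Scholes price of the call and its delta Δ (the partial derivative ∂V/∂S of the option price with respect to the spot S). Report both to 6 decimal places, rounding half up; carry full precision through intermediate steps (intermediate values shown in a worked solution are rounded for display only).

price = 18.761300
Δ = 0.456495

σ√T = 0.3174·√1.9041 = 0.437977
d₁ = (ln(S/K) + (r+σ²/2)T) / (σ√T) = (ln(157.36/187.99) + (0.0179+0.3174²/2)·1.9041) / 0.437977 = (-0.177853 + 0.129996) / 0.437977 = -0.109268
d₂ = d₁ − σ√T = -0.109268 − 0.437977 = -0.547246
e^{−rT} = e^{−0.0179·1.9041} = 0.966491
N(d₁) = 0.456495,  N(d₂) = 0.292105
Call price V = S·N(d₁) − K·e^{−rT}·N(d₂) = 71.834028 − 53.072728 = 18.761300
Δ = N(d₁) = 0.456495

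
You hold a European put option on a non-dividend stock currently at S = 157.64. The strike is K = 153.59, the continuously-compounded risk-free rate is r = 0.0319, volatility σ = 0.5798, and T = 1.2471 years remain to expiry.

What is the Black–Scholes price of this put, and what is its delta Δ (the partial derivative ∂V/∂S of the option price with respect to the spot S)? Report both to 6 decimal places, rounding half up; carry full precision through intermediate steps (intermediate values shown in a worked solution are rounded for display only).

σ√T = 0.5798·√1.2471 = 0.647484
d₁ = (ln(S/K) + (r+σ²/2)T) / (σ√T) = (ln(157.64/153.59) + (0.0319+0.5798²/2)·1.2471) / 0.647484 = (0.026027 + 0.249400) / 0.647484 = 0.425381
d₂ = d₁ − σ√T = 0.425381 − 0.647484 = -0.222103
e^{−rT} = e^{−0.0319·1.2471} = 0.960998
N(−d₁) = 0.335279,  N(−d₂) = 0.587883
Put price V = K·e^{−rT}·N(−d₂) − S·N(−d₁) = 86.771387 − 52.853453 = 33.917933
Δ = −N(−d₁) = -0.335279

price = 33.917933
Δ = -0.335279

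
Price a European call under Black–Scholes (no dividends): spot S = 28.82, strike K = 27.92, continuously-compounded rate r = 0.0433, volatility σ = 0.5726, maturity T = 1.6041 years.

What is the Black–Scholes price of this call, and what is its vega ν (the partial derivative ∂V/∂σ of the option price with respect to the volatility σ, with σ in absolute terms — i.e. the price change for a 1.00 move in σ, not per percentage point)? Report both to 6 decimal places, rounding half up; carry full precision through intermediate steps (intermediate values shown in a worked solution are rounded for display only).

price = 9.225281
ν = 12.837173

σ√T = 0.5726·√1.6041 = 0.725215
d₁ = (ln(S/K) + (r+σ²/2)T) / (σ√T) = (ln(28.82/27.92) + (0.0433+0.5726²/2)·1.6041) / 0.725215 = (0.031726 + 0.332426) / 0.725215 = 0.502130
d₂ = d₁ − σ√T = 0.502130 − 0.725215 = -0.223085
e^{−rT} = e^{−0.0433·1.6041} = 0.932900
N(d₁) = 0.692212,  N(d₂) = 0.411735
Call price V = S·N(d₁) − K·e^{−rT}·N(d₂) = 19.949551 − 10.724270 = 9.225281
φ(d₁) = (1/√(2π))·e^{−d₁²/2} = 0.351690
ν = S·φ(d₁)·√T = 12.837173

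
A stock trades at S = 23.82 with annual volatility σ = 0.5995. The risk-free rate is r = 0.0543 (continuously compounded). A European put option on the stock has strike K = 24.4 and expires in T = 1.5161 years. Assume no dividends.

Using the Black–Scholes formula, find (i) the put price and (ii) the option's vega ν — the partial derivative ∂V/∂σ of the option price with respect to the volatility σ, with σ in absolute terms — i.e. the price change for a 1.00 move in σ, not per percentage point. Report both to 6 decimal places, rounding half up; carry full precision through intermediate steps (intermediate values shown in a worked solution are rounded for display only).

price = 6.010167
ν = 10.583521

σ√T = 0.5995·√1.5161 = 0.738164
d₁ = (ln(S/K) + (r+σ²/2)T) / (σ√T) = (ln(23.82/24.4) + (0.0543+0.5995²/2)·1.5161) / 0.738164 = (-0.024058 + 0.354768) / 0.738164 = 0.448017
d₂ = d₁ − σ√T = 0.448017 − 0.738164 = -0.290148
e^{−rT} = e^{−0.0543·1.5161} = 0.920973
N(−d₁) = 0.327071,  N(−d₂) = 0.614148
Put price V = K·e^{−rT}·N(−d₂) − S·N(−d₁) = 13.800988 − 7.790821 = 6.010167
φ(d₁) = (1/√(2π))·e^{−d₁²/2} = 0.360848
ν = S·φ(d₁)·√T = 10.583521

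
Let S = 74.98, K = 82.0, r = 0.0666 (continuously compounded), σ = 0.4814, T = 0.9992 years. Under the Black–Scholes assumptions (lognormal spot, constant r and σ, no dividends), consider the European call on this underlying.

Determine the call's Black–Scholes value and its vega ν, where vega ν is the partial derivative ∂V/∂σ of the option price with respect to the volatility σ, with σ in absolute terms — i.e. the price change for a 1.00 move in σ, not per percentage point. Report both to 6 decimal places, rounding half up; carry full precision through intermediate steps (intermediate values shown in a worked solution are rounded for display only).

σ√T = 0.4814·√0.9992 = 0.481207
d₁ = (ln(S/K) + (r+σ²/2)T) / (σ√T) = (ln(74.98/82.0) + (0.0666+0.4814²/2)·0.9992) / 0.481207 = (-0.089498 + 0.182327) / 0.481207 = 0.192909
d₂ = d₁ − σ√T = 0.192909 − 0.481207 = -0.288299
e^{−rT} = e^{−0.0666·0.9992} = 0.935619
N(d₁) = 0.576485,  N(d₂) = 0.386559
Call price V = S·N(d₁) − K·e^{−rT}·N(d₂) = 43.224832 − 29.657114 = 13.567718
φ(d₁) = (1/√(2π))·e^{−d₁²/2} = 0.391588
ν = S·φ(d₁)·√T = 29.349509

price = 13.567718
ν = 29.349509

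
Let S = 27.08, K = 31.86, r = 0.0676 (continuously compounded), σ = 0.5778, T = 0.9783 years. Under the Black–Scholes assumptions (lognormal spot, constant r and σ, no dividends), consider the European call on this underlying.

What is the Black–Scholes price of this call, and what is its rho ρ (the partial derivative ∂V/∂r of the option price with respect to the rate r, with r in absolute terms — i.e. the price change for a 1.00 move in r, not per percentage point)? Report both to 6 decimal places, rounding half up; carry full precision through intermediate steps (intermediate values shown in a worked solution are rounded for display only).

σ√T = 0.5778·√0.9783 = 0.571496
d₁ = (ln(S/K) + (r+σ²/2)T) / (σ√T) = (ln(27.08/31.86) + (0.0676+0.5778²/2)·0.9783) / 0.571496 = (-0.162556 + 0.229437) / 0.571496 = 0.117028
d₂ = d₁ − σ√T = 0.117028 − 0.571496 = -0.454468
e^{−rT} = e^{−0.0676·0.9783} = 0.936006
N(d₁) = 0.546581,  N(d₂) = 0.324746
Call price V = S·N(d₁) − K·e^{−rT}·N(d₂) = 14.801420 − 9.684302 = 5.117118
ρ = K·T·e^{−rT}·N(d₂) = 9.474153

price = 5.117118
ρ = 9.474153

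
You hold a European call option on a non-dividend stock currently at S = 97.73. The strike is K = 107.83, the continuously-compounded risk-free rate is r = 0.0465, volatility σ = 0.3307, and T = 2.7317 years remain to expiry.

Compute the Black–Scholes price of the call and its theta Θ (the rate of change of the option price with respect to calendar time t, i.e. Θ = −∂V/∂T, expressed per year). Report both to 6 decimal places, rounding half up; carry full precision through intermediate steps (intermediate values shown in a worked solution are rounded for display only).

σ√T = 0.3307·√2.7317 = 0.546576
d₁ = (ln(S/K) + (r+σ²/2)T) / (σ√T) = (ln(97.73/107.83) + (0.0465+0.3307²/2)·2.7317) / 0.546576 = (-0.098347 + 0.276397) / 0.546576 = 0.325754
d₂ = d₁ − σ√T = 0.325754 − 0.546576 = -0.220822
e^{−rT} = e^{−0.0465·2.7317} = 0.880712
N(d₁) = 0.627695,  N(d₂) = 0.412616
Call price V = S·N(d₁) − K·e^{−rT}·N(d₂) = 61.344615 − 39.184952 = 22.159663
φ(d₁) = (1/√(2π))·e^{−d₁²/2} = 0.378327
Θ = −S·φ(d₁)·σ/(2√T) − r·K·e^{−rT}·N(d₂) = −3.698988 − 1.822100 = -5.521088

price = 22.159663
Θ = -5.521088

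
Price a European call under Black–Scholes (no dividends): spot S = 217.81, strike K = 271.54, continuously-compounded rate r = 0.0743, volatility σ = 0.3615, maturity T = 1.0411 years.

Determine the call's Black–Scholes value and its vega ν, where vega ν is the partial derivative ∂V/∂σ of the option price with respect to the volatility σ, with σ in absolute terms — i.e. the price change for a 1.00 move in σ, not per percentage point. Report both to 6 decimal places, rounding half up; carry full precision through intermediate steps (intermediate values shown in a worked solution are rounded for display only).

price = 20.081853
ν = 86.842229

σ√T = 0.3615·√1.0411 = 0.368854
d₁ = (ln(S/K) + (r+σ²/2)T) / (σ√T) = (ln(217.81/271.54) + (0.0743+0.3615²/2)·1.0411) / 0.368854 = (-0.220486 + 0.145380) / 0.368854 = -0.203620
d₂ = d₁ − σ√T = -0.203620 − 0.368854 = -0.572474
e^{−rT} = e^{−0.0743·1.0411} = 0.925562
N(d₁) = 0.419325,  N(d₂) = 0.283501
Call price V = S·N(d₁) − K·e^{−rT}·N(d₂) = 91.333251 − 71.251398 = 20.081853
φ(d₁) = (1/√(2π))·e^{−d₁²/2} = 0.390757
ν = S·φ(d₁)·√T = 86.842229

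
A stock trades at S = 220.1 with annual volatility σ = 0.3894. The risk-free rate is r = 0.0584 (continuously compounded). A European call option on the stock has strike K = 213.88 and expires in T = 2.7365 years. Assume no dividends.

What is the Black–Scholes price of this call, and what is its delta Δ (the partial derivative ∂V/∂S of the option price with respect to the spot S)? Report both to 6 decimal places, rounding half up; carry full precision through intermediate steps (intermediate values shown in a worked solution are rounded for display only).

price = 71.806938
Δ = 0.730616

σ√T = 0.3894·√2.7365 = 0.644160
d₁ = (ln(S/K) + (r+σ²/2)T) / (σ√T) = (ln(220.1/213.88) + (0.0584+0.3894²/2)·2.7365) / 0.644160 = (0.028667 + 0.367283) / 0.644160 = 0.614676
d₂ = d₁ − σ√T = 0.614676 − 0.644160 = -0.029484
e^{−rT} = e^{−0.0584·2.7365} = 0.852304
N(d₁) = 0.730616,  N(d₂) = 0.488239
Call price V = S·N(d₁) − K·e^{−rT}·N(d₂) = 160.808485 − 89.001547 = 71.806938
Δ = N(d₁) = 0.730616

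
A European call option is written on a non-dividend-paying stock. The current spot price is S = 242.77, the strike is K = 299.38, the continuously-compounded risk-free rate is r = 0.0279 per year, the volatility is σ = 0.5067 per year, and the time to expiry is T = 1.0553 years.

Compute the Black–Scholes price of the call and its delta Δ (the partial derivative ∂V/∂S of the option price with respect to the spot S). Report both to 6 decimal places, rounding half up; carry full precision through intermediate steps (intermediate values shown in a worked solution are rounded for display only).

price = 33.972844
Δ = 0.465794

σ√T = 0.5067·√1.0553 = 0.520522
d₁ = (ln(S/K) + (r+σ²/2)T) / (σ√T) = (ln(242.77/299.38) + (0.0279+0.5067²/2)·1.0553) / 0.520522 = (-0.209599 + 0.164914) / 0.520522 = -0.085846
d₂ = d₁ − σ√T = -0.085846 − 0.520522 = -0.606368
e^{−rT} = e^{−0.0279·1.0553} = 0.970986
N(d₁) = 0.465794,  N(d₂) = 0.272135
Call price V = S·N(d₁) − K·e^{−rT}·N(d₂) = 113.080882 − 79.108039 = 33.972844
Δ = N(d₁) = 0.465794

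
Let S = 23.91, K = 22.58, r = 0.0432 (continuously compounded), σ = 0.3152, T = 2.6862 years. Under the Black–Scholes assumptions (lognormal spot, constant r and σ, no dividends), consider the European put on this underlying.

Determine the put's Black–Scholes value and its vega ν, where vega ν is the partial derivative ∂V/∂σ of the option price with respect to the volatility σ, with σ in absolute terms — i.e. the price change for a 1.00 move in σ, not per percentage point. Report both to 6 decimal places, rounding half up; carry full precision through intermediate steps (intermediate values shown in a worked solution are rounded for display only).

price = 2.827534
ν = 13.107343

σ√T = 0.3152·√2.6862 = 0.516601
d₁ = (ln(S/K) + (r+σ²/2)T) / (σ√T) = (ln(23.91/22.58) + (0.0432+0.3152²/2)·2.6862) / 0.516601 = (0.057232 + 0.249482) / 0.516601 = 0.593716
d₂ = d₁ − σ√T = 0.593716 − 0.516601 = 0.077115
e^{−rT} = e^{−0.0432·2.6862} = 0.890436
N(−d₁) = 0.276351,  N(−d₂) = 0.469266
Put price V = K·e^{−rT}·N(−d₂) − S·N(−d₁) = 9.435086 − 6.607552 = 2.827534
φ(d₁) = (1/√(2π))·e^{−d₁²/2} = 0.334477
ν = S·φ(d₁)·√T = 13.107343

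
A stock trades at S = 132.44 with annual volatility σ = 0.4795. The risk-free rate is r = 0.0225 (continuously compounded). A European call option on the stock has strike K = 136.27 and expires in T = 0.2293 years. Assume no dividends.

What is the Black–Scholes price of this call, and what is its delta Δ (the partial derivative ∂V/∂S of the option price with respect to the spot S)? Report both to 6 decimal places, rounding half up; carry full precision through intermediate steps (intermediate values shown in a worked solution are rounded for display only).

price = 10.746651
Δ = 0.505232

σ√T = 0.4795·√0.2293 = 0.229610
d₁ = (ln(S/K) + (r+σ²/2)T) / (σ√T) = (ln(132.44/136.27) + (0.0225+0.4795²/2)·0.2293) / 0.229610 = (-0.028508 + 0.031520) / 0.229610 = 0.013114
d₂ = d₁ − σ√T = 0.013114 − 0.229610 = -0.216496
e^{−rT} = e^{−0.0225·0.2293} = 0.994854
N(d₁) = 0.505232,  N(d₂) = 0.414301
Call price V = S·N(d₁) − K·e^{−rT}·N(d₂) = 66.912871 − 56.166220 = 10.746651
Δ = N(d₁) = 0.505232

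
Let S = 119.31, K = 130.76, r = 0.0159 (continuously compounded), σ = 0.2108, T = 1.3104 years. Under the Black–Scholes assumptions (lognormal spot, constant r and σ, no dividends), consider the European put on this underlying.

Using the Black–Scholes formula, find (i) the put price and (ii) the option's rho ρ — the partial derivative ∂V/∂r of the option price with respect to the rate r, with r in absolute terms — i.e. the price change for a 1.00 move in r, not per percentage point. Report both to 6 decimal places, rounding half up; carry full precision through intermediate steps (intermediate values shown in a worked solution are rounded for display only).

σ√T = 0.2108·√1.3104 = 0.241308
d₁ = (ln(S/K) + (r+σ²/2)T) / (σ√T) = (ln(119.31/130.76) + (0.0159+0.2108²/2)·1.3104) / 0.241308 = (-0.091638 + 0.049950) / 0.241308 = -0.172759
d₂ = d₁ − σ√T = -0.172759 − 0.241308 = -0.414067
e^{−rT} = e^{−0.0159·1.3104} = 0.979380
N(−d₁) = 0.568580,  N(−d₂) = 0.660588
Put price V = K·e^{−rT}·N(−d₂) − S·N(−d₁) = 84.597330 − 67.837224 = 16.760106
ρ = −K·T·e^{−rT}·N(−d₂) = -110.856342

price = 16.760106
ρ = -110.856342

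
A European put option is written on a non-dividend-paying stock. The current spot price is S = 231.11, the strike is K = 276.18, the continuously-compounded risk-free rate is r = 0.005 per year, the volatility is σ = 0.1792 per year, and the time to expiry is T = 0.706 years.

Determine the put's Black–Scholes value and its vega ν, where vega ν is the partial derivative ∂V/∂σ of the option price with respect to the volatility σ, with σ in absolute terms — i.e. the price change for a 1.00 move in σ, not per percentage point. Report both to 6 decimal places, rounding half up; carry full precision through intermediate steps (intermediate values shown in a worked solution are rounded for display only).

σ√T = 0.1792·√0.706 = 0.150571
d₁ = (ln(S/K) + (r+σ²/2)T) / (σ√T) = (ln(231.11/276.18) + (0.005+0.1792²/2)·0.706) / 0.150571 = (-0.178159 + 0.014866) / 0.150571 = -1.084496
d₂ = d₁ − σ√T = -1.084496 − 0.150571 = -1.235067
e^{−rT} = e^{−0.005·0.706} = 0.996476
N(−d₁) = 0.860928,  N(−d₂) = 0.891597
Put price V = K·e^{−rT}·N(−d₂) − S·N(−d₁) = 245.373601 − 198.968961 = 46.404641
φ(d₁) = (1/√(2π))·e^{−d₁²/2} = 0.221573
ν = S·φ(d₁)·√T = 43.026640

price = 46.404641
ν = 43.026640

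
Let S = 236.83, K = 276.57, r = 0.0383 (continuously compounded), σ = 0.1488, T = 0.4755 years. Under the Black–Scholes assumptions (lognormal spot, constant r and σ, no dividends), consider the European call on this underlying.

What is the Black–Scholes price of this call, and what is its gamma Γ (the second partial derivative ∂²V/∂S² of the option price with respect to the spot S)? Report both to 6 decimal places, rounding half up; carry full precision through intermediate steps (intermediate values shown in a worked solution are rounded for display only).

price = 1.099895
Γ = 0.007209

σ√T = 0.1488·√0.4755 = 0.102607
d₁ = (ln(S/K) + (r+σ²/2)T) / (σ√T) = (ln(236.83/276.57) + (0.0383+0.1488²/2)·0.4755) / 0.102607 = (-0.155121 + 0.023476) / 0.102607 = -1.283004
d₂ = d₁ − σ√T = -1.283004 − 0.102607 = -1.385612
e^{−rT} = e^{−0.0383·0.4755} = 0.981953
N(d₁) = 0.099745,  N(d₂) = 0.082933
Call price V = S·N(d₁) − K·e^{−rT}·N(d₂) = 23.622674 − 22.522779 = 1.099895
φ(d₁) = (1/√(2π))·e^{−d₁²/2} = 0.175172
Γ = φ(d₁) / (S·σ·√T) = 0.007209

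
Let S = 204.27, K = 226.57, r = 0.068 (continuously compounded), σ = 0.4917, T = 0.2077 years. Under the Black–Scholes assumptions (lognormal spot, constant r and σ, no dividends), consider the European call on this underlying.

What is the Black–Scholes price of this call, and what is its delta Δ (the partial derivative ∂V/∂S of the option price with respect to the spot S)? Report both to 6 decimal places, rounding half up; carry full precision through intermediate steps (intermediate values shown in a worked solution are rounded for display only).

price = 11.008609
Δ = 0.386942

σ√T = 0.4917·√0.2077 = 0.224088
d₁ = (ln(S/K) + (r+σ²/2)T) / (σ√T) = (ln(204.27/226.57) + (0.068+0.4917²/2)·0.2077) / 0.224088 = (-0.103611 + 0.039231) / 0.224088 = -0.287298
d₂ = d₁ − σ√T = -0.287298 − 0.224088 = -0.511386
e^{−rT} = e^{−0.068·0.2077} = 0.985976
N(d₁) = 0.386942,  N(d₂) = 0.304540
Call price V = S·N(d₁) − K·e^{−rT}·N(d₂) = 79.040662 − 68.032053 = 11.008609
Δ = N(d₁) = 0.386942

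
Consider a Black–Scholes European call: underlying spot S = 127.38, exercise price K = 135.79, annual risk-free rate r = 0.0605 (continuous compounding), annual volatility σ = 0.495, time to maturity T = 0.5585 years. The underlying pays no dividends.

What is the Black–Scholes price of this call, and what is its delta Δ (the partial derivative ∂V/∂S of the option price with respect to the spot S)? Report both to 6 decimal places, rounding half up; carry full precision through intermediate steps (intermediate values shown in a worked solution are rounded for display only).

σ√T = 0.495·√0.5585 = 0.369928
d₁ = (ln(S/K) + (r+σ²/2)T) / (σ√T) = (ln(127.38/135.79) + (0.0605+0.495²/2)·0.5585) / 0.369928 = (-0.063935 + 0.102212) / 0.369928 = 0.103473
d₂ = d₁ − σ√T = 0.103473 − 0.369928 = -0.266454
e^{−rT} = e^{−0.0605·0.5585} = 0.966775
N(d₁) = 0.541206,  N(d₂) = 0.394945
Call price V = S·N(d₁) − K·e^{−rT}·N(d₂) = 68.938865 − 51.847709 = 17.091156
Δ = N(d₁) = 0.541206

price = 17.091156
Δ = 0.541206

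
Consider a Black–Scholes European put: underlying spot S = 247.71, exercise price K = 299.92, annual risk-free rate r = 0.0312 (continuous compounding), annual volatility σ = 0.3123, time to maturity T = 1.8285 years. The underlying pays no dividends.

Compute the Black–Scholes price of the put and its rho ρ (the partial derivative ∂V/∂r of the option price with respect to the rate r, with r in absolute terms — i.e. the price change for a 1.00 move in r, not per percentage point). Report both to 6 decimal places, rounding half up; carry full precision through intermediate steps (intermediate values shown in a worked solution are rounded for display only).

σ√T = 0.3123·√1.8285 = 0.422298
d₁ = (ln(S/K) + (r+σ²/2)T) / (σ√T) = (ln(247.71/299.92) + (0.0312+0.3123²/2)·1.8285) / 0.422298 = (-0.191257 + 0.146217) / 0.422298 = -0.106654
d₂ = d₁ − σ√T = -0.106654 − 0.422298 = -0.528953
e^{−rT} = e^{−0.0312·1.8285} = 0.944548
N(−d₁) = 0.542468,  N(−d₂) = 0.701581
Put price V = K·e^{−rT}·N(−d₂) − S·N(−d₁) = 198.749932 − 134.374829 = 64.375103
ρ = −K·T·e^{−rT}·N(−d₂) = -363.414250

price = 64.375103
ρ = -363.414250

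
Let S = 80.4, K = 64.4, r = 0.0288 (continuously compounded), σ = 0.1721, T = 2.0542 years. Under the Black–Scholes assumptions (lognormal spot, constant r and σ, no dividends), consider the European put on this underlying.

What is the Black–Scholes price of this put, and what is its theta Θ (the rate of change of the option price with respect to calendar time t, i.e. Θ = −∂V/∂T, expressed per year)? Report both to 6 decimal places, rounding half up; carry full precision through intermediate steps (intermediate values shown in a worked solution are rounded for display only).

price = 1.087567
Θ = -0.597019

σ√T = 0.1721·√2.0542 = 0.246662
d₁ = (ln(S/K) + (r+σ²/2)T) / (σ√T) = (ln(80.4/64.4) + (0.0288+0.1721²/2)·2.0542) / 0.246662 = (0.221901 + 0.089582) / 0.246662 = 1.262791
d₂ = d₁ − σ√T = 1.262791 − 0.246662 = 1.016129
e^{−rT} = e^{−0.0288·2.0542} = 0.942555
N(−d₁) = 0.103332,  N(−d₂) = 0.154784
Put price V = K·e^{−rT}·N(−d₂) − S·N(−d₁) = 9.395470 − 8.307903 = 1.087567
φ(d₁) = (1/√(2π))·e^{−d₁²/2} = 0.179737
Θ = −S·φ(d₁)·σ/(2√T) + r·K·e^{−rT}·N(−d₂) = −0.867608 + 0.270590 = -0.597019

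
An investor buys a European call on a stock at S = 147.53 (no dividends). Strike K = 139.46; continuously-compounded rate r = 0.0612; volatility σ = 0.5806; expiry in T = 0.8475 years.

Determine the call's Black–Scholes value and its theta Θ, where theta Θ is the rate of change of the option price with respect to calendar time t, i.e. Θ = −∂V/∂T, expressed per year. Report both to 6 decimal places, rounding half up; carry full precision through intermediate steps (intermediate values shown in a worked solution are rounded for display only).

price = 37.640995
Θ = -20.464346

σ√T = 0.5806·√0.8475 = 0.534499
d₁ = (ln(S/K) + (r+σ²/2)T) / (σ√T) = (ln(147.53/139.46) + (0.0612+0.5806²/2)·0.8475) / 0.534499 = (0.056254 + 0.194712) / 0.534499 = 0.469534
d₂ = d₁ − σ√T = 0.469534 − 0.534499 = -0.064965
e^{−rT} = e^{−0.0612·0.8475} = 0.949455
N(d₁) = 0.680656,  N(d₂) = 0.474101
Call price V = S·N(d₁) − K·e^{−rT}·N(d₂) = 100.417167 − 62.776172 = 37.640995
φ(d₁) = (1/√(2π))·e^{−d₁²/2} = 0.357304
Θ = −S·φ(d₁)·σ/(2√T) − r·K·e^{−rT}·N(d₂) = −16.622444 − 3.841902 = -20.464346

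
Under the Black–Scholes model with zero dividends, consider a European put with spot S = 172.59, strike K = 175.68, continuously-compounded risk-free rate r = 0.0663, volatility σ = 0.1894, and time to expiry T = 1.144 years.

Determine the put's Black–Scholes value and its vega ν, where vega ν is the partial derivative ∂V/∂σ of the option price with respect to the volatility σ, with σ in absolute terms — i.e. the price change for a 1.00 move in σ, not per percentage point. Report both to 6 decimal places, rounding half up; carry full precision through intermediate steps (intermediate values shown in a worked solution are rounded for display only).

price = 9.211078
ν = 68.301691

σ√T = 0.1894·√1.144 = 0.202578
d₁ = (ln(S/K) + (r+σ²/2)T) / (σ√T) = (ln(172.59/175.68) + (0.0663+0.1894²/2)·1.144) / 0.202578 = (-0.017745 + 0.096366) / 0.202578 = 0.388101
d₂ = d₁ − σ√T = 0.388101 − 0.202578 = 0.185523
e^{−rT} = e^{−0.0663·1.144} = 0.926958
N(−d₁) = 0.348971,  N(−d₂) = 0.426410
Put price V = K·e^{−rT}·N(−d₂) − S·N(−d₁) = 69.439916 − 60.228838 = 9.211078
φ(d₁) = (1/√(2π))·e^{−d₁²/2} = 0.370001
ν = S·φ(d₁)·√T = 68.301691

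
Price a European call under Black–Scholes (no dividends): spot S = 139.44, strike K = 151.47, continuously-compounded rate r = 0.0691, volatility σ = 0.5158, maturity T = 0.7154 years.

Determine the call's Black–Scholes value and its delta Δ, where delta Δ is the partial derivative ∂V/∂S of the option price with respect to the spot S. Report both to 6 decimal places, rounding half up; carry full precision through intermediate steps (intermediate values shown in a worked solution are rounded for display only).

σ√T = 0.5158·√0.7154 = 0.436270
d₁ = (ln(S/K) + (r+σ²/2)T) / (σ√T) = (ln(139.44/151.47) + (0.0691+0.5158²/2)·0.7154) / 0.436270 = (-0.082753 + 0.144600) / 0.436270 = 0.141763
d₂ = d₁ − σ√T = 0.141763 − 0.436270 = -0.294508
e^{−rT} = e^{−0.0691·0.7154} = 0.951768
N(d₁) = 0.556366,  N(d₂) = 0.384185
Call price V = S·N(d₁) − K·e^{−rT}·N(d₂) = 77.579718 − 55.385752 = 22.193966
Δ = N(d₁) = 0.556366

price = 22.193966
Δ = 0.556366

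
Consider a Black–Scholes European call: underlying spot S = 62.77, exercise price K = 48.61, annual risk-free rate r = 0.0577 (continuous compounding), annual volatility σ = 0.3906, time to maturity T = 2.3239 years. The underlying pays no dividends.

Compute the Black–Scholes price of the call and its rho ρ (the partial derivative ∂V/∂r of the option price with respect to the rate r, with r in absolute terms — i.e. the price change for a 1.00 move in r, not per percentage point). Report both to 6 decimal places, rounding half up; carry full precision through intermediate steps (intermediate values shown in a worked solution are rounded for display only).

price = 24.888520
ρ = 63.164043

σ√T = 0.3906·√2.3239 = 0.595444
d₁ = (ln(S/K) + (r+σ²/2)T) / (σ√T) = (ln(62.77/48.61) + (0.0577+0.3906²/2)·2.3239) / 0.595444 = (0.255648 + 0.311366) / 0.595444 = 0.952254
d₂ = d₁ − σ√T = 0.952254 − 0.595444 = 0.356810
e^{−rT} = e^{−0.0577·2.3239} = 0.874512
N(d₁) = 0.829516,  N(d₂) = 0.639383
Call price V = S·N(d₁) − K·e^{−rT}·N(d₂) = 52.068709 − 27.180190 = 24.888520
ρ = K·T·e^{−rT}·N(d₂) = 63.164043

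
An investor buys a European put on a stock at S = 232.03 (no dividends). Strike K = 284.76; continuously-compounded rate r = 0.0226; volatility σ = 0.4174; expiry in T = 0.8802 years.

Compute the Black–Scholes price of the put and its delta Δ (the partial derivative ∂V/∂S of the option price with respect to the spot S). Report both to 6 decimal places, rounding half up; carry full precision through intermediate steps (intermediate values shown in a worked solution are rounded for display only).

price = 67.508292
Δ = -0.608854

σ√T = 0.4174·√0.8802 = 0.391600
d₁ = (ln(S/K) + (r+σ²/2)T) / (σ√T) = (ln(232.03/284.76) + (0.0226+0.4174²/2)·0.8802) / 0.391600 = (-0.204780 + 0.096568) / 0.391600 = -0.276333
d₂ = d₁ − σ√T = -0.276333 − 0.391600 = -0.667933
e^{−rT} = e^{−0.0226·0.8802} = 0.980304
N(−d₁) = 0.608854,  N(−d₂) = 0.747912
Put price V = K·e^{−rT}·N(−d₂) − S·N(−d₁) = 208.780644 − 141.272352 = 67.508292
Δ = −N(−d₁) = -0.608854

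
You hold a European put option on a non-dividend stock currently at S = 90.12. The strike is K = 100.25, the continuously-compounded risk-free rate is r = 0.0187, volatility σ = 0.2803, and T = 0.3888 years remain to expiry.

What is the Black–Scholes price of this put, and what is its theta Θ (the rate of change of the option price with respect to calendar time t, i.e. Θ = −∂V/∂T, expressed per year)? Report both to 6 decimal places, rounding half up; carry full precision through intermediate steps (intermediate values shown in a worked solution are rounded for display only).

price = 12.338395
Θ = -5.815510

σ√T = 0.2803·√0.3888 = 0.174778
d₁ = (ln(S/K) + (r+σ²/2)T) / (σ√T) = (ln(90.12/100.25) + (0.0187+0.2803²/2)·0.3888) / 0.174778 = (-0.106525 + 0.022544) / 0.174778 = -0.480500
d₂ = d₁ − σ√T = -0.480500 − 0.174778 = -0.655278
e^{−rT} = e^{−0.0187·0.3888} = 0.992756
N(−d₁) = 0.684564,  N(−d₂) = 0.743856
Put price V = K·e^{−rT}·N(−d₂) − S·N(−d₁) = 74.031313 − 61.692917 = 12.338395
φ(d₁) = (1/√(2π))·e^{−d₁²/2} = 0.355447
Θ = −S·φ(d₁)·σ/(2√T) + r·K·e^{−rT}·N(−d₂) = −7.199895 + 1.384386 = -5.815510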